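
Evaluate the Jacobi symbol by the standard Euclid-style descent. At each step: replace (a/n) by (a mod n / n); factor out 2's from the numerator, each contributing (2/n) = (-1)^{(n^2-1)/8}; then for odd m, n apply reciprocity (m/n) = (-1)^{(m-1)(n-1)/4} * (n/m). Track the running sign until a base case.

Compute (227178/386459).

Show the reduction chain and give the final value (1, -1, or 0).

-1

factor out 2^1: 227178 = 2^1·113589; with 386459 mod 8 = 3, (2/386459) = -1; sign now -1; continue with (113589/386459)
flip (113589/386459) -> (386459/113589): both odd, 113589 mod 4 = 1, 386459 mod 4 = 3, so the flip contributes +1; sign now -1
(386459/113589): 386459 mod 113589 = 45692, so (386459/113589) = (45692/113589)
factor out 2^2: 45692 = 2^2·11423; with 113589 mod 8 = 5, (2/113589) = -1; sign now -1; continue with (11423/113589)
flip (11423/113589) -> (113589/11423): both odd, 11423 mod 4 = 3, 113589 mod 4 = 1, so the flip contributes +1; sign now -1
(113589/11423): 113589 mod 11423 = 10782, so (113589/11423) = (10782/11423)
factor out 2^1: 10782 = 2^1·5391; with 11423 mod 8 = 7, (2/11423) = +1; sign now -1; continue with (5391/11423)
flip (5391/11423) -> (11423/5391): both odd, 5391 mod 4 = 3, 11423 mod 4 = 3, so the flip contributes -1; sign now +1
(11423/5391): 11423 mod 5391 = 641, so (11423/5391) = (641/5391)
flip (641/5391) -> (5391/641): both odd, 641 mod 4 = 1, 5391 mod 4 = 3, so the flip contributes +1; sign now +1
(5391/641): 5391 mod 641 = 263, so (5391/641) = (263/641)
flip (263/641) -> (641/263): both odd, 263 mod 4 = 3, 641 mod 4 = 1, so the flip contributes +1; sign now +1
(641/263): 641 mod 263 = 115, so (641/263) = (115/263)
flip (115/263) -> (263/115): both odd, 115 mod 4 = 3, 263 mod 4 = 3, so the flip contributes -1; sign now -1
(263/115): 263 mod 115 = 33, so (263/115) = (33/115)
flip (33/115) -> (115/33): both odd, 33 mod 4 = 1, 115 mod 4 = 3, so the flip contributes +1; sign now -1
(115/33): 115 mod 33 = 16, so (115/33) = (16/33)
factor out 2^4: 16 = 2^4·1; with 33 mod 8 = 1, (2/33) = +1; sign now -1; continue with (1/33)
reached (1/33) = 1, so the symbol is -1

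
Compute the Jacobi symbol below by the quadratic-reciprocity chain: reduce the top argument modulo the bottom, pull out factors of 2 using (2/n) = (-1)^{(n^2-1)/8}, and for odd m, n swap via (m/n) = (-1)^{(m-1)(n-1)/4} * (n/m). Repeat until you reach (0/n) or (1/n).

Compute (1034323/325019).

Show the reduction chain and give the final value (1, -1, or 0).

-1

(1034323/325019): 1034323 mod 325019 = 59266, so (1034323/325019) = (59266/325019)
factor out 2^1: 59266 = 2^1·29633; with 325019 mod 8 = 3, (2/325019) = -1; sign now -1; continue with (29633/325019)
flip (29633/325019) -> (325019/29633): both odd, 29633 mod 4 = 1, 325019 mod 4 = 3, so the flip contributes +1; sign now -1
(325019/29633): 325019 mod 29633 = 28689, so (325019/29633) = (28689/29633)
flip (28689/29633) -> (29633/28689): both odd, 28689 mod 4 = 1, 29633 mod 4 = 1, so the flip contributes +1; sign now -1
(29633/28689): 29633 mod 28689 = 944, so (29633/28689) = (944/28689)
factor out 2^4: 944 = 2^4·59; with 28689 mod 8 = 1, (2/28689) = +1; sign now -1; continue with (59/28689)
flip (59/28689) -> (28689/59): both odd, 59 mod 4 = 3, 28689 mod 4 = 1, so the flip contributes +1; sign now -1
(28689/59): 28689 mod 59 = 15, so (28689/59) = (15/59)
flip (15/59) -> (59/15): both odd, 15 mod 4 = 3, 59 mod 4 = 3, so the flip contributes -1; sign now +1
(59/15): 59 mod 15 = 14, so (59/15) = (14/15)
factor out 2^1: 14 = 2^1·7; with 15 mod 8 = 7, (2/15) = +1; sign now +1; continue with (7/15)
flip (7/15) -> (15/7): both odd, 7 mod 4 = 3, 15 mod 4 = 3, so the flip contributes -1; sign now -1
(15/7): 15 mod 7 = 1, so (15/7) = (1/7)
reached (1/7) = 1, so the symbol is -1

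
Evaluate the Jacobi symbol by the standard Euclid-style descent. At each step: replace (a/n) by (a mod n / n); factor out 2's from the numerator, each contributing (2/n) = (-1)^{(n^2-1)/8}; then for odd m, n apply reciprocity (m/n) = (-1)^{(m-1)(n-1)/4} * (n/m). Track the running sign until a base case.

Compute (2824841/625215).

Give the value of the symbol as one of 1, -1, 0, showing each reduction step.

(2824841/625215) = (323981/625215)   [reduce mod 625215]
reciprocity: (323981/625215) = +1·(625215/323981) since 323981 mod 4 = 1, 625215 mod 4 = 3; sign now +1
(625215/323981) = (301234/323981)   [reduce mod 323981]
301234 = 2^1·150617; (2/323981) = -1 since 323981 mod 8 = 5, so (301234/323981) = (-1)^1·(150617/323981); sign now -1
reciprocity: (150617/323981) = +1·(323981/150617) since 150617 mod 4 = 1, 323981 mod 4 = 1; sign now -1
(323981/150617) = (22747/150617)   [reduce mod 150617]
reciprocity: (22747/150617) = +1·(150617/22747) since 22747 mod 4 = 3, 150617 mod 4 = 1; sign now -1
(150617/22747) = (14135/22747)   [reduce mod 22747]
reciprocity: (14135/22747) = -1·(22747/14135) since 14135 mod 4 = 3, 22747 mod 4 = 3; sign now +1
(22747/14135) = (8612/14135)   [reduce mod 14135]
8612 = 2^2·2153; (2/14135) = +1 since 14135 mod 8 = 7, so (8612/14135) = (+1)^2·(2153/14135); sign now +1
reciprocity: (2153/14135) = +1·(14135/2153) since 2153 mod 4 = 1, 14135 mod 4 = 3; sign now +1
(14135/2153) = (1217/2153)   [reduce mod 2153]
reciprocity: (1217/2153) = +1·(2153/1217) since 1217 mod 4 = 1, 2153 mod 4 = 1; sign now +1
(2153/1217) = (936/1217)   [reduce mod 1217]
936 = 2^3·117; (2/1217) = +1 since 1217 mod 8 = 1, so (936/1217) = (+1)^3·(117/1217); sign now +1
reciprocity: (117/1217) = +1·(1217/117) since 117 mod 4 = 1, 1217 mod 4 = 1; sign now +1
(1217/117) = (47/117)   [reduce mod 117]
reciprocity: (47/117) = +1·(117/47) since 47 mod 4 = 3, 117 mod 4 = 1; sign now +1
(117/47) = (23/47)   [reduce mod 47]
reciprocity: (23/47) = -1·(47/23) since 23 mod 4 = 3, 47 mod 4 = 3; sign now -1
(47/23) = (1/23)   [reduce mod 23]
(1/23) = 1; final value = sign = -1

-1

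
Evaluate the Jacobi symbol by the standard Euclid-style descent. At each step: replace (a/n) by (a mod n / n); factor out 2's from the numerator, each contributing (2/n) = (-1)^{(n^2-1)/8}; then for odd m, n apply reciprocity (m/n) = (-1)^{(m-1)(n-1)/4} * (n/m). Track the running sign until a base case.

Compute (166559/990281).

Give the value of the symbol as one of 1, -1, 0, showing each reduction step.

reciprocity: (166559/990281) = +1·(990281/166559) since 166559 mod 4 = 3, 990281 mod 4 = 1; sign now +1
(990281/166559) = (157486/166559)   [reduce mod 166559]
157486 = 2^1·78743; (2/166559) = +1 since 166559 mod 8 = 7, so (157486/166559) = (+1)^1·(78743/166559); sign now +1
reciprocity: (78743/166559) = -1·(166559/78743) since 78743 mod 4 = 3, 166559 mod 4 = 3; sign now -1
(166559/78743) = (9073/78743)   [reduce mod 78743]
reciprocity: (9073/78743) = +1·(78743/9073) since 9073 mod 4 = 1, 78743 mod 4 = 3; sign now -1
(78743/9073) = (6159/9073)   [reduce mod 9073]
reciprocity: (6159/9073) = +1·(9073/6159) since 6159 mod 4 = 3, 9073 mod 4 = 1; sign now -1
(9073/6159) = (2914/6159)   [reduce mod 6159]
2914 = 2^1·1457; (2/6159) = +1 since 6159 mod 8 = 7, so (2914/6159) = (+1)^1·(1457/6159); sign now -1
reciprocity: (1457/6159) = +1·(6159/1457) since 1457 mod 4 = 1, 6159 mod 4 = 3; sign now -1
(6159/1457) = (331/1457)   [reduce mod 1457]
reciprocity: (331/1457) = +1·(1457/331) since 331 mod 4 = 3, 1457 mod 4 = 1; sign now -1
(1457/331) = (133/331)   [reduce mod 331]
reciprocity: (133/331) = +1·(331/133) since 133 mod 4 = 1, 331 mod 4 = 3; sign now -1
(331/133) = (65/133)   [reduce mod 133]
reciprocity: (65/133) = +1·(133/65) since 65 mod 4 = 1, 133 mod 4 = 1; sign now -1
(133/65) = (3/65)   [reduce mod 65]
reciprocity: (3/65) = +1·(65/3) since 3 mod 4 = 3, 65 mod 4 = 1; sign now -1
(65/3) = (2/3)   [reduce mod 3]
2 = 2^1·1; (2/3) = -1 since 3 mod 8 = 3, so (2/3) = (-1)^1·(1/3); sign now +1
(1/3) = 1; final value = sign = +1

1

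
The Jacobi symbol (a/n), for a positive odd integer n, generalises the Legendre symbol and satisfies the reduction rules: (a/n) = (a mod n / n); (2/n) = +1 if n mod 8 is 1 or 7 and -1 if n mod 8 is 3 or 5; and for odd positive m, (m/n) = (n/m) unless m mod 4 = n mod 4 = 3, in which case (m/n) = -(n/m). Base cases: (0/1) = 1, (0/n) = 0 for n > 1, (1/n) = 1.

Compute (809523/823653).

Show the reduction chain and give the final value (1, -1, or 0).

0

reciprocity: (809523/823653) = +1·(823653/809523) since 809523 mod 4 = 3, 823653 mod 4 = 1; sign now +1
(823653/809523) = (14130/809523)   [reduce mod 809523]
14130 = 2^1·7065; (2/809523) = -1 since 809523 mod 8 = 3, so (14130/809523) = (-1)^1·(7065/809523); sign now -1
reciprocity: (7065/809523) = +1·(809523/7065) since 7065 mod 4 = 1, 809523 mod 4 = 3; sign now -1
(809523/7065) = (4113/7065)   [reduce mod 7065]
reciprocity: (4113/7065) = +1·(7065/4113) since 4113 mod 4 = 1, 7065 mod 4 = 1; sign now -1
(7065/4113) = (2952/4113)   [reduce mod 4113]
2952 = 2^3·369; (2/4113) = +1 since 4113 mod 8 = 1, so (2952/4113) = (+1)^3·(369/4113); sign now -1
reciprocity: (369/4113) = +1·(4113/369) since 369 mod 4 = 1, 4113 mod 4 = 1; sign now -1
(4113/369) = (54/369)   [reduce mod 369]
54 = 2^1·27; (2/369) = +1 since 369 mod 8 = 1, so (54/369) = (+1)^1·(27/369); sign now -1
reciprocity: (27/369) = +1·(369/27) since 27 mod 4 = 3, 369 mod 4 = 1; sign now -1
(369/27) = (18/27)   [reduce mod 27]
18 = 2^1·9; (2/27) = -1 since 27 mod 8 = 3, so (18/27) = (-1)^1·(9/27); sign now +1
reciprocity: (9/27) = +1·(27/9) since 9 mod 4 = 1, 27 mod 4 = 3; sign now +1
(27/9) = (0/9)   [reduce mod 9]
(0/9) = 0   [gcd(a, n) > 1]; final value = 0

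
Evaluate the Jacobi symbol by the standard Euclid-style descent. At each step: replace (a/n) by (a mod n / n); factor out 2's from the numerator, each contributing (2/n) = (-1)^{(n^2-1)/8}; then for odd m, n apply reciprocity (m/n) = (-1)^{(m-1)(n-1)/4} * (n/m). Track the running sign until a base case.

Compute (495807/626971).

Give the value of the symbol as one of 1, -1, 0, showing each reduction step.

1

flip (495807/626971) -> (626971/495807): both odd, 495807 mod 4 = 3, 626971 mod 4 = 3, so the flip contributes -1; sign now -1
(626971/495807): 626971 mod 495807 = 131164, so (626971/495807) = (131164/495807)
factor out 2^2: 131164 = 2^2·32791; with 495807 mod 8 = 7, (2/495807) = +1; sign now -1; continue with (32791/495807)
flip (32791/495807) -> (495807/32791): both odd, 32791 mod 4 = 3, 495807 mod 4 = 3, so the flip contributes -1; sign now +1
(495807/32791): 495807 mod 32791 = 3942, so (495807/32791) = (3942/32791)
factor out 2^1: 3942 = 2^1·1971; with 32791 mod 8 = 7, (2/32791) = +1; sign now +1; continue with (1971/32791)
flip (1971/32791) -> (32791/1971): both odd, 1971 mod 4 = 3, 32791 mod 4 = 3, so the flip contributes -1; sign now -1
(32791/1971): 32791 mod 1971 = 1255, so (32791/1971) = (1255/1971)
flip (1255/1971) -> (1971/1255): both odd, 1255 mod 4 = 3, 1971 mod 4 = 3, so the flip contributes -1; sign now +1
(1971/1255): 1971 mod 1255 = 716, so (1971/1255) = (716/1255)
factor out 2^2: 716 = 2^2·179; with 1255 mod 8 = 7, (2/1255) = +1; sign now +1; continue with (179/1255)
flip (179/1255) -> (1255/179): both odd, 179 mod 4 = 3, 1255 mod 4 = 3, so the flip contributes -1; sign now -1
(1255/179): 1255 mod 179 = 2, so (1255/179) = (2/179)
factor out 2^1: 2 = 2^1·1; with 179 mod 8 = 3, (2/179) = -1; sign now +1; continue with (1/179)
reached (1/179) = 1, so the symbol is +1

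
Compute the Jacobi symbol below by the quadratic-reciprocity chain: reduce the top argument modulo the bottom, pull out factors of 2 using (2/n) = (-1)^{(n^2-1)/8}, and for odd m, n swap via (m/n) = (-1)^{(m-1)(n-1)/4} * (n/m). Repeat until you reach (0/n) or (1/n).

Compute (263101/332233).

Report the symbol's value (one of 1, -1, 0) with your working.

flip (263101/332233) -> (332233/263101): both odd, 263101 mod 4 = 1, 332233 mod 4 = 1, so the flip contributes +1; sign now +1
(332233/263101): 332233 mod 263101 = 69132, so (332233/263101) = (69132/263101)
factor out 2^2: 69132 = 2^2·17283; with 263101 mod 8 = 5, (2/263101) = -1; sign now +1; continue with (17283/263101)
flip (17283/263101) -> (263101/17283): both odd, 17283 mod 4 = 3, 263101 mod 4 = 1, so the flip contributes +1; sign now +1
(263101/17283): 263101 mod 17283 = 3856, so (263101/17283) = (3856/17283)
factor out 2^4: 3856 = 2^4·241; with 17283 mod 8 = 3, (2/17283) = -1; sign now +1; continue with (241/17283)
flip (241/17283) -> (17283/241): both odd, 241 mod 4 = 1, 17283 mod 4 = 3, so the flip contributes +1; sign now +1
(17283/241): 17283 mod 241 = 172, so (17283/241) = (172/241)
factor out 2^2: 172 = 2^2·43; with 241 mod 8 = 1, (2/241) = +1; sign now +1; continue with (43/241)
flip (43/241) -> (241/43): both odd, 43 mod 4 = 3, 241 mod 4 = 1, so the flip contributes +1; sign now +1
(241/43): 241 mod 43 = 26, so (241/43) = (26/43)
factor out 2^1: 26 = 2^1·13; with 43 mod 8 = 3, (2/43) = -1; sign now -1; continue with (13/43)
flip (13/43) -> (43/13): both odd, 13 mod 4 = 1, 43 mod 4 = 3, so the flip contributes +1; sign now -1
(43/13): 43 mod 13 = 4, so (43/13) = (4/13)
factor out 2^2: 4 = 2^2·1; with 13 mod 8 = 5, (2/13) = -1; sign now -1; continue with (1/13)
reached (1/13) = 1, so the symbol is -1

-1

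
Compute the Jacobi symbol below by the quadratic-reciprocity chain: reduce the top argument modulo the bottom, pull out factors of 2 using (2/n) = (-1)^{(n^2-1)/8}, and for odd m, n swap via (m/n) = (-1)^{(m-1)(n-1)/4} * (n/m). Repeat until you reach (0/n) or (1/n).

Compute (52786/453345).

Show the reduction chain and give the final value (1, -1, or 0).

1

factor out 2^1: 52786 = 2^1·26393; with 453345 mod 8 = 1, (2/453345) = +1; sign now +1; continue with (26393/453345)
flip (26393/453345) -> (453345/26393): both odd, 26393 mod 4 = 1, 453345 mod 4 = 1, so the flip contributes +1; sign now +1
(453345/26393): 453345 mod 26393 = 4664, so (453345/26393) = (4664/26393)
factor out 2^3: 4664 = 2^3·583; with 26393 mod 8 = 1, (2/26393) = +1; sign now +1; continue with (583/26393)
flip (583/26393) -> (26393/583): both odd, 583 mod 4 = 3, 26393 mod 4 = 1, so the flip contributes +1; sign now +1
(26393/583): 26393 mod 583 = 158, so (26393/583) = (158/583)
factor out 2^1: 158 = 2^1·79; with 583 mod 8 = 7, (2/583) = +1; sign now +1; continue with (79/583)
flip (79/583) -> (583/79): both odd, 79 mod 4 = 3, 583 mod 4 = 3, so the flip contributes -1; sign now -1
(583/79): 583 mod 79 = 30, so (583/79) = (30/79)
factor out 2^1: 30 = 2^1·15; with 79 mod 8 = 7, (2/79) = +1; sign now -1; continue with (15/79)
flip (15/79) -> (79/15): both odd, 15 mod 4 = 3, 79 mod 4 = 3, so the flip contributes -1; sign now +1
(79/15): 79 mod 15 = 4, so (79/15) = (4/15)
factor out 2^2: 4 = 2^2·1; with 15 mod 8 = 7, (2/15) = +1; sign now +1; continue with (1/15)
reached (1/15) = 1, so the symbol is +1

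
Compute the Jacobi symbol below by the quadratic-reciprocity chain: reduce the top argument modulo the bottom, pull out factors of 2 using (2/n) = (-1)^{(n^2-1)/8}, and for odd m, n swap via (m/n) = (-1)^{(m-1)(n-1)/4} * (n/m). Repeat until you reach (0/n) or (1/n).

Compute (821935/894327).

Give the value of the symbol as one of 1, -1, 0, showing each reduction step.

flip (821935/894327) -> (894327/821935): both odd, 821935 mod 4 = 3, 894327 mod 4 = 3, so the flip contributes -1; sign now -1
(894327/821935): 894327 mod 821935 = 72392, so (894327/821935) = (72392/821935)
factor out 2^3: 72392 = 2^3·9049; with 821935 mod 8 = 7, (2/821935) = +1; sign now -1; continue with (9049/821935)
flip (9049/821935) -> (821935/9049): both odd, 9049 mod 4 = 1, 821935 mod 4 = 3, so the flip contributes +1; sign now -1
(821935/9049): 821935 mod 9049 = 7525, so (821935/9049) = (7525/9049)
flip (7525/9049) -> (9049/7525): both odd, 7525 mod 4 = 1, 9049 mod 4 = 1, so the flip contributes +1; sign now -1
(9049/7525): 9049 mod 7525 = 1524, so (9049/7525) = (1524/7525)
factor out 2^2: 1524 = 2^2·381; with 7525 mod 8 = 5, (2/7525) = -1; sign now -1; continue with (381/7525)
flip (381/7525) -> (7525/381): both odd, 381 mod 4 = 1, 7525 mod 4 = 1, so the flip contributes +1; sign now -1
(7525/381): 7525 mod 381 = 286, so (7525/381) = (286/381)
factor out 2^1: 286 = 2^1·143; with 381 mod 8 = 5, (2/381) = -1; sign now +1; continue with (143/381)
flip (143/381) -> (381/143): both odd, 143 mod 4 = 3, 381 mod 4 = 1, so the flip contributes +1; sign now +1
(381/143): 381 mod 143 = 95, so (381/143) = (95/143)
flip (95/143) -> (143/95): both odd, 95 mod 4 = 3, 143 mod 4 = 3, so the flip contributes -1; sign now -1
(143/95): 143 mod 95 = 48, so (143/95) = (48/95)
factor out 2^4: 48 = 2^4·3; with 95 mod 8 = 7, (2/95) = +1; sign now -1; continue with (3/95)
flip (3/95) -> (95/3): both odd, 3 mod 4 = 3, 95 mod 4 = 3, so the flip contributes -1; sign now +1
(95/3): 95 mod 3 = 2, so (95/3) = (2/3)
factor out 2^1: 2 = 2^1·1; with 3 mod 8 = 3, (2/3) = -1; sign now -1; continue with (1/3)
reached (1/3) = 1, so the symbol is -1

-1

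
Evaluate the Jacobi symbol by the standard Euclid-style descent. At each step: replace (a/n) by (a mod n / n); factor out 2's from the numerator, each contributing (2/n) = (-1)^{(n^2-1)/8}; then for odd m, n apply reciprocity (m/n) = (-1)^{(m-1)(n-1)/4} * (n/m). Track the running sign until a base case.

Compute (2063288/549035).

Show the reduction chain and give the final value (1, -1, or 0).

(2063288/549035) = (416183/549035)   [reduce mod 549035]
reciprocity: (416183/549035) = -1·(549035/416183) since 416183 mod 4 = 3, 549035 mod 4 = 3; sign now -1
(549035/416183) = (132852/416183)   [reduce mod 416183]
132852 = 2^2·33213; (2/416183) = +1 since 416183 mod 8 = 7, so (132852/416183) = (+1)^2·(33213/416183); sign now -1
reciprocity: (33213/416183) = +1·(416183/33213) since 33213 mod 4 = 1, 416183 mod 4 = 3; sign now -1
(416183/33213) = (17627/33213)   [reduce mod 33213]
reciprocity: (17627/33213) = +1·(33213/17627) since 17627 mod 4 = 3, 33213 mod 4 = 1; sign now -1
(33213/17627) = (15586/17627)   [reduce mod 17627]
15586 = 2^1·7793; (2/17627) = -1 since 17627 mod 8 = 3, so (15586/17627) = (-1)^1·(7793/17627); sign now +1
reciprocity: (7793/17627) = +1·(17627/7793) since 7793 mod 4 = 1, 17627 mod 4 = 3; sign now +1
(17627/7793) = (2041/7793)   [reduce mod 7793]
reciprocity: (2041/7793) = +1·(7793/2041) since 2041 mod 4 = 1, 7793 mod 4 = 1; sign now +1
(7793/2041) = (1670/2041)   [reduce mod 2041]
1670 = 2^1·835; (2/2041) = +1 since 2041 mod 8 = 1, so (1670/2041) = (+1)^1·(835/2041); sign now +1
reciprocity: (835/2041) = +1·(2041/835) since 835 mod 4 = 3, 2041 mod 4 = 1; sign now +1
(2041/835) = (371/835)   [reduce mod 835]
reciprocity: (371/835) = -1·(835/371) since 371 mod 4 = 3, 835 mod 4 = 3; sign now -1
(835/371) = (93/371)   [reduce mod 371]
reciprocity: (93/371) = +1·(371/93) since 93 mod 4 = 1, 371 mod 4 = 3; sign now -1
(371/93) = (92/93)   [reduce mod 93]
92 = 2^2·23; (2/93) = -1 since 93 mod 8 = 5, so (92/93) = (-1)^2·(23/93); sign now -1
reciprocity: (23/93) = +1·(93/23) since 23 mod 4 = 3, 93 mod 4 = 1; sign now -1
(93/23) = (1/23)   [reduce mod 23]
(1/23) = 1; final value = sign = -1

-1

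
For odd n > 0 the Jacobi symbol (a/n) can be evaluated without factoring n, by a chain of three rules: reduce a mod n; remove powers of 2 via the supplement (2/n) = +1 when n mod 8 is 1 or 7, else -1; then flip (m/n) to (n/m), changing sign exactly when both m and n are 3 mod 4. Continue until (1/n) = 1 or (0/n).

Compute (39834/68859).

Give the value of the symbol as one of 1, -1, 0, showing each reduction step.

0

39834 = 2^1·19917; (2/68859) = -1 since 68859 mod 8 = 3, so (39834/68859) = (-1)^1·(19917/68859); sign now -1
reciprocity: (19917/68859) = +1·(68859/19917) since 19917 mod 4 = 1, 68859 mod 4 = 3; sign now -1
(68859/19917) = (9108/19917)   [reduce mod 19917]
9108 = 2^2·2277; (2/19917) = -1 since 19917 mod 8 = 5, so (9108/19917) = (-1)^2·(2277/19917); sign now -1
reciprocity: (2277/19917) = +1·(19917/2277) since 2277 mod 4 = 1, 19917 mod 4 = 1; sign now -1
(19917/2277) = (1701/2277)   [reduce mod 2277]
reciprocity: (1701/2277) = +1·(2277/1701) since 1701 mod 4 = 1, 2277 mod 4 = 1; sign now -1
(2277/1701) = (576/1701)   [reduce mod 1701]
576 = 2^6·9; (2/1701) = -1 since 1701 mod 8 = 5, so (576/1701) = (-1)^6·(9/1701); sign now -1
reciprocity: (9/1701) = +1·(1701/9) since 9 mod 4 = 1, 1701 mod 4 = 1; sign now -1
(1701/9) = (0/9)   [reduce mod 9]
(0/9) = 0   [gcd(a, n) > 1]; final value = 0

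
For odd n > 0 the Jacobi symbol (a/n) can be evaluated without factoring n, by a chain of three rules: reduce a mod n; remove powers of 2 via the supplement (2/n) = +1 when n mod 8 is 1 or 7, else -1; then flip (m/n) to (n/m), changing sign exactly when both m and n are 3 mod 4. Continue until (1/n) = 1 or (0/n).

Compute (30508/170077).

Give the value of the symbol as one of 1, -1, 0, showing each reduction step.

-1

30508 = 2^2·7627; (2/170077) = -1 since 170077 mod 8 = 5, so (30508/170077) = (-1)^2·(7627/170077); sign now +1
reciprocity: (7627/170077) = +1·(170077/7627) since 7627 mod 4 = 3, 170077 mod 4 = 1; sign now +1
(170077/7627) = (2283/7627)   [reduce mod 7627]
reciprocity: (2283/7627) = -1·(7627/2283) since 2283 mod 4 = 3, 7627 mod 4 = 3; sign now -1
(7627/2283) = (778/2283)   [reduce mod 2283]
778 = 2^1·389; (2/2283) = -1 since 2283 mod 8 = 3, so (778/2283) = (-1)^1·(389/2283); sign now +1
reciprocity: (389/2283) = +1·(2283/389) since 389 mod 4 = 1, 2283 mod 4 = 3; sign now +1
(2283/389) = (338/389)   [reduce mod 389]
338 = 2^1·169; (2/389) = -1 since 389 mod 8 = 5, so (338/389) = (-1)^1·(169/389); sign now -1
reciprocity: (169/389) = +1·(389/169) since 169 mod 4 = 1, 389 mod 4 = 1; sign now -1
(389/169) = (51/169)   [reduce mod 169]
reciprocity: (51/169) = +1·(169/51) since 51 mod 4 = 3, 169 mod 4 = 1; sign now -1
(169/51) = (16/51)   [reduce mod 51]
16 = 2^4·1; (2/51) = -1 since 51 mod 8 = 3, so (16/51) = (-1)^4·(1/51); sign now -1
(1/51) = 1; final value = sign = -1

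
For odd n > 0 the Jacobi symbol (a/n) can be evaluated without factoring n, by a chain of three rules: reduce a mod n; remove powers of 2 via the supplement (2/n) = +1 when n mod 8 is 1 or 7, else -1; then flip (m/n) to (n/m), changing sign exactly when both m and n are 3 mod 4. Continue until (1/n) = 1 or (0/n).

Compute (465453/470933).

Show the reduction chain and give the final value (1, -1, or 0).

1

reciprocity: (465453/470933) = +1·(470933/465453) since 465453 mod 4 = 1, 470933 mod 4 = 1; sign now +1
(470933/465453) = (5480/465453)   [reduce mod 465453]
5480 = 2^3·685; (2/465453) = -1 since 465453 mod 8 = 5, so (5480/465453) = (-1)^3·(685/465453); sign now -1
reciprocity: (685/465453) = +1·(465453/685) since 685 mod 4 = 1, 465453 mod 4 = 1; sign now -1
(465453/685) = (338/685)   [reduce mod 685]
338 = 2^1·169; (2/685) = -1 since 685 mod 8 = 5, so (338/685) = (-1)^1·(169/685); sign now +1
reciprocity: (169/685) = +1·(685/169) since 169 mod 4 = 1, 685 mod 4 = 1; sign now +1
(685/169) = (9/169)   [reduce mod 169]
reciprocity: (9/169) = +1·(169/9) since 9 mod 4 = 1, 169 mod 4 = 1; sign now +1
(169/9) = (7/9)   [reduce mod 9]
reciprocity: (7/9) = +1·(9/7) since 7 mod 4 = 3, 9 mod 4 = 1; sign now +1
(9/7) = (2/7)   [reduce mod 7]
2 = 2^1·1; (2/7) = +1 since 7 mod 8 = 7, so (2/7) = (+1)^1·(1/7); sign now +1
(1/7) = 1; final value = sign = +1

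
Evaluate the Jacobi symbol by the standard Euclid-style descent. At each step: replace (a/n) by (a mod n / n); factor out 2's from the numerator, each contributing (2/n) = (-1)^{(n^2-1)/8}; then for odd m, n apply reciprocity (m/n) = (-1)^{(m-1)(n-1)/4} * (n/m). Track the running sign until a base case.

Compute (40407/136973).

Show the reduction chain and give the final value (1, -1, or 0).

-1

flip (40407/136973) -> (136973/40407): both odd, 40407 mod 4 = 3, 136973 mod 4 = 1, so the flip contributes +1; sign now +1
(136973/40407): 136973 mod 40407 = 15752, so (136973/40407) = (15752/40407)
factor out 2^3: 15752 = 2^3·1969; with 40407 mod 8 = 7, (2/40407) = +1; sign now +1; continue with (1969/40407)
flip (1969/40407) -> (40407/1969): both odd, 1969 mod 4 = 1, 40407 mod 4 = 3, so the flip contributes +1; sign now +1
(40407/1969): 40407 mod 1969 = 1027, so (40407/1969) = (1027/1969)
flip (1027/1969) -> (1969/1027): both odd, 1027 mod 4 = 3, 1969 mod 4 = 1, so the flip contributes +1; sign now +1
(1969/1027): 1969 mod 1027 = 942, so (1969/1027) = (942/1027)
factor out 2^1: 942 = 2^1·471; with 1027 mod 8 = 3, (2/1027) = -1; sign now -1; continue with (471/1027)
flip (471/1027) -> (1027/471): both odd, 471 mod 4 = 3, 1027 mod 4 = 3, so the flip contributes -1; sign now +1
(1027/471): 1027 mod 471 = 85, so (1027/471) = (85/471)
flip (85/471) -> (471/85): both odd, 85 mod 4 = 1, 471 mod 4 = 3, so the flip contributes +1; sign now +1
(471/85): 471 mod 85 = 46, so (471/85) = (46/85)
factor out 2^1: 46 = 2^1·23; with 85 mod 8 = 5, (2/85) = -1; sign now -1; continue with (23/85)
flip (23/85) -> (85/23): both odd, 23 mod 4 = 3, 85 mod 4 = 1, so the flip contributes +1; sign now -1
(85/23): 85 mod 23 = 16, so (85/23) = (16/23)
factor out 2^4: 16 = 2^4·1; with 23 mod 8 = 7, (2/23) = +1; sign now -1; continue with (1/23)
reached (1/23) = 1, so the symbol is -1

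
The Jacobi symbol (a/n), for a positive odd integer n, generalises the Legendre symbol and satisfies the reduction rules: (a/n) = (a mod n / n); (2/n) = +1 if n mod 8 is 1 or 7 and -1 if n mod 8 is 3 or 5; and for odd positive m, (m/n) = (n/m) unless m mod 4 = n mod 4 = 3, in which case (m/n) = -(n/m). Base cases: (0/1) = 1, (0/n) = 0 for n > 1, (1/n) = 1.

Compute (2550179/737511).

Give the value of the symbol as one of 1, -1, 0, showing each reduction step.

-1

(2550179/737511): 2550179 mod 737511 = 337646, so (2550179/737511) = (337646/737511)
factor out 2^1: 337646 = 2^1·168823; with 737511 mod 8 = 7, (2/737511) = +1; sign now +1; continue with (168823/737511)
flip (168823/737511) -> (737511/168823): both odd, 168823 mod 4 = 3, 737511 mod 4 = 3, so the flip contributes -1; sign now -1
(737511/168823): 737511 mod 168823 = 62219, so (737511/168823) = (62219/168823)
flip (62219/168823) -> (168823/62219): both odd, 62219 mod 4 = 3, 168823 mod 4 = 3, so the flip contributes -1; sign now +1
(168823/62219): 168823 mod 62219 = 44385, so (168823/62219) = (44385/62219)
flip (44385/62219) -> (62219/44385): both odd, 44385 mod 4 = 1, 62219 mod 4 = 3, so the flip contributes +1; sign now +1
(62219/44385): 62219 mod 44385 = 17834, so (62219/44385) = (17834/44385)
factor out 2^1: 17834 = 2^1·8917; with 44385 mod 8 = 1, (2/44385) = +1; sign now +1; continue with (8917/44385)
flip (8917/44385) -> (44385/8917): both odd, 8917 mod 4 = 1, 44385 mod 4 = 1, so the flip contributes +1; sign now +1
(44385/8917): 44385 mod 8917 = 8717, so (44385/8917) = (8717/8917)
flip (8717/8917) -> (8917/8717): both odd, 8717 mod 4 = 1, 8917 mod 4 = 1, so the flip contributes +1; sign now +1
(8917/8717): 8917 mod 8717 = 200, so (8917/8717) = (200/8717)
factor out 2^3: 200 = 2^3·25; with 8717 mod 8 = 5, (2/8717) = -1; sign now -1; continue with (25/8717)
flip (25/8717) -> (8717/25): both odd, 25 mod 4 = 1, 8717 mod 4 = 1, so the flip contributes +1; sign now -1
(8717/25): 8717 mod 25 = 17, so (8717/25) = (17/25)
flip (17/25) -> (25/17): both odd, 17 mod 4 = 1, 25 mod 4 = 1, so the flip contributes +1; sign now -1
(25/17): 25 mod 17 = 8, so (25/17) = (8/17)
factor out 2^3: 8 = 2^3·1; with 17 mod 8 = 1, (2/17) = +1; sign now -1; continue with (1/17)
reached (1/17) = 1, so the symbol is -1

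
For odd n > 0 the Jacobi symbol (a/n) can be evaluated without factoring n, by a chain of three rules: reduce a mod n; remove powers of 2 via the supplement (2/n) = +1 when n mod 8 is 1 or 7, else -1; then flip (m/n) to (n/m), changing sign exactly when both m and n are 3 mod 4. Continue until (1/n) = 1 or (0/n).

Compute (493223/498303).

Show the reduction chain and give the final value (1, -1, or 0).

reciprocity: (493223/498303) = -1·(498303/493223) since 493223 mod 4 = 3, 498303 mod 4 = 3; sign now -1
(498303/493223) = (5080/493223)   [reduce mod 493223]
5080 = 2^3·635; (2/493223) = +1 since 493223 mod 8 = 7, so (5080/493223) = (+1)^3·(635/493223); sign now -1
reciprocity: (635/493223) = -1·(493223/635) since 635 mod 4 = 3, 493223 mod 4 = 3; sign now +1
(493223/635) = (463/635)   [reduce mod 635]
reciprocity: (463/635) = -1·(635/463) since 463 mod 4 = 3, 635 mod 4 = 3; sign now -1
(635/463) = (172/463)   [reduce mod 463]
172 = 2^2·43; (2/463) = +1 since 463 mod 8 = 7, so (172/463) = (+1)^2·(43/463); sign now -1
reciprocity: (43/463) = -1·(463/43) since 43 mod 4 = 3, 463 mod 4 = 3; sign now +1
(463/43) = (33/43)   [reduce mod 43]
reciprocity: (33/43) = +1·(43/33) since 33 mod 4 = 1, 43 mod 4 = 3; sign now +1
(43/33) = (10/33)   [reduce mod 33]
10 = 2^1·5; (2/33) = +1 since 33 mod 8 = 1, so (10/33) = (+1)^1·(5/33); sign now +1
reciprocity: (5/33) = +1·(33/5) since 5 mod 4 = 1, 33 mod 4 = 1; sign now +1
(33/5) = (3/5)   [reduce mod 5]
reciprocity: (3/5) = +1·(5/3) since 3 mod 4 = 3, 5 mod 4 = 1; sign now +1
(5/3) = (2/3)   [reduce mod 3]
2 = 2^1·1; (2/3) = -1 since 3 mod 8 = 3, so (2/3) = (-1)^1·(1/3); sign now -1
(1/3) = 1; final value = sign = -1

-1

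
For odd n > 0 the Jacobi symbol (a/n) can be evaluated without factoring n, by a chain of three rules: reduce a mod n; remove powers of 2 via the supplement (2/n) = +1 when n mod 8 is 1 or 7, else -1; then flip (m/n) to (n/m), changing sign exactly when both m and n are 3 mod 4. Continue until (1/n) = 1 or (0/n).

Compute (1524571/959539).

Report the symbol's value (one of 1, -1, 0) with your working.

1

(1524571/959539) = (565032/959539)   [reduce mod 959539]
565032 = 2^3·70629; (2/959539) = -1 since 959539 mod 8 = 3, so (565032/959539) = (-1)^3·(70629/959539); sign now -1
reciprocity: (70629/959539) = +1·(959539/70629) since 70629 mod 4 = 1, 959539 mod 4 = 3; sign now -1
(959539/70629) = (41362/70629)   [reduce mod 70629]
41362 = 2^1·20681; (2/70629) = -1 since 70629 mod 8 = 5, so (41362/70629) = (-1)^1·(20681/70629); sign now +1
reciprocity: (20681/70629) = +1·(70629/20681) since 20681 mod 4 = 1, 70629 mod 4 = 1; sign now +1
(70629/20681) = (8586/20681)   [reduce mod 20681]
8586 = 2^1·4293; (2/20681) = +1 since 20681 mod 8 = 1, so (8586/20681) = (+1)^1·(4293/20681); sign now +1
reciprocity: (4293/20681) = +1·(20681/4293) since 4293 mod 4 = 1, 20681 mod 4 = 1; sign now +1
(20681/4293) = (3509/4293)   [reduce mod 4293]
reciprocity: (3509/4293) = +1·(4293/3509) since 3509 mod 4 = 1, 4293 mod 4 = 1; sign now +1
(4293/3509) = (784/3509)   [reduce mod 3509]
784 = 2^4·49; (2/3509) = -1 since 3509 mod 8 = 5, so (784/3509) = (-1)^4·(49/3509); sign now +1
reciprocity: (49/3509) = +1·(3509/49) since 49 mod 4 = 1, 3509 mod 4 = 1; sign now +1
(3509/49) = (30/49)   [reduce mod 49]
30 = 2^1·15; (2/49) = +1 since 49 mod 8 = 1, so (30/49) = (+1)^1·(15/49); sign now +1
reciprocity: (15/49) = +1·(49/15) since 15 mod 4 = 3, 49 mod 4 = 1; sign now +1
(49/15) = (4/15)   [reduce mod 15]
4 = 2^2·1; (2/15) = +1 since 15 mod 8 = 7, so (4/15) = (+1)^2·(1/15); sign now +1
(1/15) = 1; final value = sign = +1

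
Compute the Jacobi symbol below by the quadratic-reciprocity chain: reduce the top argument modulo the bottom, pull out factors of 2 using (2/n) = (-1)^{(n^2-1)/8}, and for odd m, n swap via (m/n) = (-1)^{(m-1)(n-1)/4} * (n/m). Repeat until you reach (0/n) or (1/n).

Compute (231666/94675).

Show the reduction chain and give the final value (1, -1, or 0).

1

(231666/94675) = (42316/94675)   [reduce mod 94675]
42316 = 2^2·10579; (2/94675) = -1 since 94675 mod 8 = 3, so (42316/94675) = (-1)^2·(10579/94675); sign now +1
reciprocity: (10579/94675) = -1·(94675/10579) since 10579 mod 4 = 3, 94675 mod 4 = 3; sign now -1
(94675/10579) = (10043/10579)   [reduce mod 10579]
reciprocity: (10043/10579) = -1·(10579/10043) since 10043 mod 4 = 3, 10579 mod 4 = 3; sign now +1
(10579/10043) = (536/10043)   [reduce mod 10043]
536 = 2^3·67; (2/10043) = -1 since 10043 mod 8 = 3, so (536/10043) = (-1)^3·(67/10043); sign now -1
reciprocity: (67/10043) = -1·(10043/67) since 67 mod 4 = 3, 10043 mod 4 = 3; sign now +1
(10043/67) = (60/67)   [reduce mod 67]
60 = 2^2·15; (2/67) = -1 since 67 mod 8 = 3, so (60/67) = (-1)^2·(15/67); sign now +1
reciprocity: (15/67) = -1·(67/15) since 15 mod 4 = 3, 67 mod 4 = 3; sign now -1
(67/15) = (7/15)   [reduce mod 15]
reciprocity: (7/15) = -1·(15/7) since 7 mod 4 = 3, 15 mod 4 = 3; sign now +1
(15/7) = (1/7)   [reduce mod 7]
(1/7) = 1; final value = sign = +1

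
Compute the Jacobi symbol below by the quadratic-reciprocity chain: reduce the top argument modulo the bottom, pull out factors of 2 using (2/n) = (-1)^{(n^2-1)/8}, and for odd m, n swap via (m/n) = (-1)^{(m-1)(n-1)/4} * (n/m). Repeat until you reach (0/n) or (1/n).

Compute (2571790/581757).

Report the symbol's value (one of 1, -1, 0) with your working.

(2571790/581757) = (244762/581757)   [reduce mod 581757]
244762 = 2^1·122381; (2/581757) = -1 since 581757 mod 8 = 5, so (244762/581757) = (-1)^1·(122381/581757); sign now -1
reciprocity: (122381/581757) = +1·(581757/122381) since 122381 mod 4 = 1, 581757 mod 4 = 1; sign now -1
(581757/122381) = (92233/122381)   [reduce mod 122381]
reciprocity: (92233/122381) = +1·(122381/92233) since 92233 mod 4 = 1, 122381 mod 4 = 1; sign now -1
(122381/92233) = (30148/92233)   [reduce mod 92233]
30148 = 2^2·7537; (2/92233) = +1 since 92233 mod 8 = 1, so (30148/92233) = (+1)^2·(7537/92233); sign now -1
reciprocity: (7537/92233) = +1·(92233/7537) since 7537 mod 4 = 1, 92233 mod 4 = 1; sign now -1
(92233/7537) = (1789/7537)   [reduce mod 7537]
reciprocity: (1789/7537) = +1·(7537/1789) since 1789 mod 4 = 1, 7537 mod 4 = 1; sign now -1
(7537/1789) = (381/1789)   [reduce mod 1789]
reciprocity: (381/1789) = +1·(1789/381) since 381 mod 4 = 1, 1789 mod 4 = 1; sign now -1
(1789/381) = (265/381)   [reduce mod 381]
reciprocity: (265/381) = +1·(381/265) since 265 mod 4 = 1, 381 mod 4 = 1; sign now -1
(381/265) = (116/265)   [reduce mod 265]
116 = 2^2·29; (2/265) = +1 since 265 mod 8 = 1, so (116/265) = (+1)^2·(29/265); sign now -1
reciprocity: (29/265) = +1·(265/29) since 29 mod 4 = 1, 265 mod 4 = 1; sign now -1
(265/29) = (4/29)   [reduce mod 29]
4 = 2^2·1; (2/29) = -1 since 29 mod 8 = 5, so (4/29) = (-1)^2·(1/29); sign now -1
(1/29) = 1; final value = sign = -1

-1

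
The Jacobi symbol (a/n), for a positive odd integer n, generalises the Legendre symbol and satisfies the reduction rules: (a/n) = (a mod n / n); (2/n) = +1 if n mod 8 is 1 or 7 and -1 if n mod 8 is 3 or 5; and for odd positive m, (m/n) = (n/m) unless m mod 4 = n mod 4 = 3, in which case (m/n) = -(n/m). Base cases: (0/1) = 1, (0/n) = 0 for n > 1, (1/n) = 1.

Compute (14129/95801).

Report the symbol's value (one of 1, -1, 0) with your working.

1

reciprocity: (14129/95801) = +1·(95801/14129) since 14129 mod 4 = 1, 95801 mod 4 = 1; sign now +1
(95801/14129) = (11027/14129)   [reduce mod 14129]
reciprocity: (11027/14129) = +1·(14129/11027) since 11027 mod 4 = 3, 14129 mod 4 = 1; sign now +1
(14129/11027) = (3102/11027)   [reduce mod 11027]
3102 = 2^1·1551; (2/11027) = -1 since 11027 mod 8 = 3, so (3102/11027) = (-1)^1·(1551/11027); sign now -1
reciprocity: (1551/11027) = -1·(11027/1551) since 1551 mod 4 = 3, 11027 mod 4 = 3; sign now +1
(11027/1551) = (170/1551)   [reduce mod 1551]
170 = 2^1·85; (2/1551) = +1 since 1551 mod 8 = 7, so (170/1551) = (+1)^1·(85/1551); sign now +1
reciprocity: (85/1551) = +1·(1551/85) since 85 mod 4 = 1, 1551 mod 4 = 3; sign now +1
(1551/85) = (21/85)   [reduce mod 85]
reciprocity: (21/85) = +1·(85/21) since 21 mod 4 = 1, 85 mod 4 = 1; sign now +1
(85/21) = (1/21)   [reduce mod 21]
(1/21) = 1; final value = sign = +1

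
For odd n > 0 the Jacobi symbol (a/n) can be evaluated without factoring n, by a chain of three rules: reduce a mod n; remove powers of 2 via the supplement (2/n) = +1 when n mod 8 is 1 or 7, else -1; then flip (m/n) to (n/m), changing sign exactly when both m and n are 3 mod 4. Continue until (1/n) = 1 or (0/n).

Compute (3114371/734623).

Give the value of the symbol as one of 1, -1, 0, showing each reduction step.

-1

(3114371/734623) = (175879/734623)   [reduce mod 734623]
reciprocity: (175879/734623) = -1·(734623/175879) since 175879 mod 4 = 3, 734623 mod 4 = 3; sign now -1
(734623/175879) = (31107/175879)   [reduce mod 175879]
reciprocity: (31107/175879) = -1·(175879/31107) since 31107 mod 4 = 3, 175879 mod 4 = 3; sign now +1
(175879/31107) = (20344/31107)   [reduce mod 31107]
20344 = 2^3·2543; (2/31107) = -1 since 31107 mod 8 = 3, so (20344/31107) = (-1)^3·(2543/31107); sign now -1
reciprocity: (2543/31107) = -1·(31107/2543) since 2543 mod 4 = 3, 31107 mod 4 = 3; sign now +1
(31107/2543) = (591/2543)   [reduce mod 2543]
reciprocity: (591/2543) = -1·(2543/591) since 591 mod 4 = 3, 2543 mod 4 = 3; sign now -1
(2543/591) = (179/591)   [reduce mod 591]
reciprocity: (179/591) = -1·(591/179) since 179 mod 4 = 3, 591 mod 4 = 3; sign now +1
(591/179) = (54/179)   [reduce mod 179]
54 = 2^1·27; (2/179) = -1 since 179 mod 8 = 3, so (54/179) = (-1)^1·(27/179); sign now -1
reciprocity: (27/179) = -1·(179/27) since 27 mod 4 = 3, 179 mod 4 = 3; sign now +1
(179/27) = (17/27)   [reduce mod 27]
reciprocity: (17/27) = +1·(27/17) since 17 mod 4 = 1, 27 mod 4 = 3; sign now +1
(27/17) = (10/17)   [reduce mod 17]
10 = 2^1·5; (2/17) = +1 since 17 mod 8 = 1, so (10/17) = (+1)^1·(5/17); sign now +1
reciprocity: (5/17) = +1·(17/5) since 5 mod 4 = 1, 17 mod 4 = 1; sign now +1
(17/5) = (2/5)   [reduce mod 5]
2 = 2^1·1; (2/5) = -1 since 5 mod 8 = 5, so (2/5) = (-1)^1·(1/5); sign now -1
(1/5) = 1; final value = sign = -1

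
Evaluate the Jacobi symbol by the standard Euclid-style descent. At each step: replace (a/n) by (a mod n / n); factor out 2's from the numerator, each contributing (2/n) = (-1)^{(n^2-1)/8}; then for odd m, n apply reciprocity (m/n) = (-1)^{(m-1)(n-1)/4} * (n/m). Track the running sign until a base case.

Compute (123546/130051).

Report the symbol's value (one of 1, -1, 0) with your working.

factor out 2^1: 123546 = 2^1·61773; with 130051 mod 8 = 3, (2/130051) = -1; sign now -1; continue with (61773/130051)
flip (61773/130051) -> (130051/61773): both odd, 61773 mod 4 = 1, 130051 mod 4 = 3, so the flip contributes +1; sign now -1
(130051/61773): 130051 mod 61773 = 6505, so (130051/61773) = (6505/61773)
flip (6505/61773) -> (61773/6505): both odd, 6505 mod 4 = 1, 61773 mod 4 = 1, so the flip contributes +1; sign now -1
(61773/6505): 61773 mod 6505 = 3228, so (61773/6505) = (3228/6505)
factor out 2^2: 3228 = 2^2·807; with 6505 mod 8 = 1, (2/6505) = +1; sign now -1; continue with (807/6505)
flip (807/6505) -> (6505/807): both odd, 807 mod 4 = 3, 6505 mod 4 = 1, so the flip contributes +1; sign now -1
(6505/807): 6505 mod 807 = 49, so (6505/807) = (49/807)
flip (49/807) -> (807/49): both odd, 49 mod 4 = 1, 807 mod 4 = 3, so the flip contributes +1; sign now -1
(807/49): 807 mod 49 = 23, so (807/49) = (23/49)
flip (23/49) -> (49/23): both odd, 23 mod 4 = 3, 49 mod 4 = 1, so the flip contributes +1; sign now -1
(49/23): 49 mod 23 = 3, so (49/23) = (3/23)
flip (3/23) -> (23/3): both odd, 3 mod 4 = 3, 23 mod 4 = 3, so the flip contributes -1; sign now +1
(23/3): 23 mod 3 = 2, so (23/3) = (2/3)
factor out 2^1: 2 = 2^1·1; with 3 mod 8 = 3, (2/3) = -1; sign now -1; continue with (1/3)
reached (1/3) = 1, so the symbol is -1

-1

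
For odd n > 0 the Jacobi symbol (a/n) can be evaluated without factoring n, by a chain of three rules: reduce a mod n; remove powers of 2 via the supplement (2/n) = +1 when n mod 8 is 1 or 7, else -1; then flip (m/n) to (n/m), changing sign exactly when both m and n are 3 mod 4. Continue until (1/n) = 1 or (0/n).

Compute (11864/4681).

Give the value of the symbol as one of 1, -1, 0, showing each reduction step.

(11864/4681): 11864 mod 4681 = 2502, so (11864/4681) = (2502/4681)
factor out 2^1: 2502 = 2^1·1251; with 4681 mod 8 = 1, (2/4681) = +1; sign now +1; continue with (1251/4681)
flip (1251/4681) -> (4681/1251): both odd, 1251 mod 4 = 3, 4681 mod 4 = 1, so the flip contributes +1; sign now +1
(4681/1251): 4681 mod 1251 = 928, so (4681/1251) = (928/1251)
factor out 2^5: 928 = 2^5·29; with 1251 mod 8 = 3, (2/1251) = -1; sign now -1; continue with (29/1251)
flip (29/1251) -> (1251/29): both odd, 29 mod 4 = 1, 1251 mod 4 = 3, so the flip contributes +1; sign now -1
(1251/29): 1251 mod 29 = 4, so (1251/29) = (4/29)
factor out 2^2: 4 = 2^2·1; with 29 mod 8 = 5, (2/29) = -1; sign now -1; continue with (1/29)
reached (1/29) = 1, so the symbol is -1

-1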